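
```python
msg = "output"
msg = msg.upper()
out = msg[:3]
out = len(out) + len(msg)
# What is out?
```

Trace:
`msg = "output"` → msg = 'output'
`msg = msg.upper()` → msg = 'OUTPUT'
`out = msg[:3]` → out = 'OUT'
`out = len(out) + len(msg)` → out = 9
So out = 9

Answer: 9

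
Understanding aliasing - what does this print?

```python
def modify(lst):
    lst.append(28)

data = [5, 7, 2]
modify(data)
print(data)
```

Key concept: function modifies passed list.
Step by step:
`data = [5, 7, 2]` → data = [5, 7, 2]
`modify(data)` → data = [5, 7, 2, 28]
`print(data)` → prints [5, 7, 2, 28]

Answer: [5, 7, 2, 28]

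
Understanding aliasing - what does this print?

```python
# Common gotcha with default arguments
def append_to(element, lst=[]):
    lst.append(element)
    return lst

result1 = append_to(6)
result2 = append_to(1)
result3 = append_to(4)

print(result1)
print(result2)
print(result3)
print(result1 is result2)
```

Key concept: mutable default argument gotcha.
Step by step:
`result1 = append_to(6)` → result1 = [6]
`result2 = append_to(1)` → result1 = [6, 1] (same object as result2); result2 = [6, 1] (same object as result1)
`result3 = append_to(4)` → result1 = [6, 1, 4] (same object as result2, result3); result2 = [6, 1, 4] (same object as result1, result3); result3 = [6, 1, 4] (same object as result1, result2)
`print(result1)` → prints [6, 1, 4]
`print(result2)` → prints [6, 1, 4]
`print(result3)` → prints [6, 1, 4]
`print(result1 is result2)` → prints True

Answer:
[6, 1, 4]
[6, 1, 4]
[6, 1, 4]
True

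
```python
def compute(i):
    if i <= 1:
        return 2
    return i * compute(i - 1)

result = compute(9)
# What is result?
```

compute(9) = 9 * 8 * 7 * 6 * 5 * 4 * 3 * 2 * 2 = 725760

Answer: 725760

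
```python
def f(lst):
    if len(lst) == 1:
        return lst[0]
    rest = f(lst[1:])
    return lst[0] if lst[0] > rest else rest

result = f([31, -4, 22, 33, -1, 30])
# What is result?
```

Recursive max over [31, -4, 22, 33, -1, 30] = 33

Answer: 33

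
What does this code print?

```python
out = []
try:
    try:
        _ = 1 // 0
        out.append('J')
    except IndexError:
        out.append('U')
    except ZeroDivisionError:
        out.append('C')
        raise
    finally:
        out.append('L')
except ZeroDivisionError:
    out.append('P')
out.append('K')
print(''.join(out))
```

Execution trace: 'C' (inner except ZeroDivisionError) → 'L' (inner finally) → 'P' (outer except ZeroDivisionError) → 'K' (after the try/except). Output: CLPK

Answer: CLPK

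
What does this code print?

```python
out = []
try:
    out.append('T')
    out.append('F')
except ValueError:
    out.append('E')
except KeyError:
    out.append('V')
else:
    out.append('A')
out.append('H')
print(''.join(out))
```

Execution trace: 'T' (try body) → 'F' (try body, no exception) → 'A' (else) → 'H' (after the try/except). Output: TFAH

Answer: TFAH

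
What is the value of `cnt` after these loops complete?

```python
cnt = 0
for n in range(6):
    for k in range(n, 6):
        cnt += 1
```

Upper triangle: 6 + 5 + ... + 1
`cnt` takes the values: 0 → 1 → 2 → 3 → 4 → 5 → 6 → 7 → 8 → 9 → 10 → 11 → 12 → 13 → 14 → 15 → 16 → 17 → 18 → 19 → 20 → 21

Answer: 21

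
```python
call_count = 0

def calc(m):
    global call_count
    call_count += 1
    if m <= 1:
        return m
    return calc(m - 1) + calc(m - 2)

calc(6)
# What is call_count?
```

Calls(m) = 1 + Calls(m-1) + Calls(m-2); Calls(0)=Calls(1)=1. For m=6 this gives 25.

Answer: 25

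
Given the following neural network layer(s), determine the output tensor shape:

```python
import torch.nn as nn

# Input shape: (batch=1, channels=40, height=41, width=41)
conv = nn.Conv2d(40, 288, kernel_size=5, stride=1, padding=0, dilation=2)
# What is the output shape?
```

Input: (1, 40, 41, 41) -> Output: (1, 288, 33, 33)

Answer: (1, 288, 33, 33)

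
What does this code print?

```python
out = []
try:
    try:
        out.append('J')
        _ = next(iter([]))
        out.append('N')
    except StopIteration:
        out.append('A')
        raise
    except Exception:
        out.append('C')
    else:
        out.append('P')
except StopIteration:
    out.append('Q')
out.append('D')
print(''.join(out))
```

Execution trace: 'J' (try body) → 'A' (except StopIteration) → 'Q' (outer except StopIteration) → 'D' (after the try/except). Output: JAQD

Answer: JAQD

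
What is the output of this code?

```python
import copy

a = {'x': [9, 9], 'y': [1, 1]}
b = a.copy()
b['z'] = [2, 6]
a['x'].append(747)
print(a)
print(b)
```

Key concept: shallow copy of dict with mutable values.
Step by step:
`a = {'x': [9, 9], 'y': [1, 1]}` → a = {'x': [9, 9], 'y': [1, 1]}
`b = a.copy()` → b = {'x': [9, 9], 'y': [1, 1]}
`b['z'] = [2, 6]` → b = {'x': [9, 9], 'y': [1, 1], 'z': [2, 6]}
`a['x'].append(747)` → a = {'x': [9, 9, 747], 'y': [1, 1]}; b = {'x': [9, 9, 747], 'y': [1, 1], 'z': [2, 6]}
`print(a)` → prints {'x': [9, 9, 747], 'y': [1, 1]}
`print(b)` → prints {'x': [9, 9, 747], 'y': [1, 1], 'z': [2, 6]}

Answer:
{'x': [9, 9, 747], 'y': [1, 1]}
{'x': [9, 9, 747], 'y': [1, 1], 'z': [2, 6]}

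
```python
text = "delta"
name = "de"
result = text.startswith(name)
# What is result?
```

Trace:
`text = "delta"` → text = 'delta'
`name = "de"` → name = 'de'
`result = text.startswith(name)` → result = True
So result = True

Answer: True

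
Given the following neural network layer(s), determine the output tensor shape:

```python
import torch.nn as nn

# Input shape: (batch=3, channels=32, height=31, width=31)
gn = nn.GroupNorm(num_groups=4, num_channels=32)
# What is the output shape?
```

Input: (3, 32, 31, 31) -> Output: (3, 32, 31, 31)

Answer: (3, 32, 31, 31)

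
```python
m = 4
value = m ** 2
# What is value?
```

Trace:
`m = 4` → m = 4
`value = m ** 2` → value = 16
So value = 16

Answer: 16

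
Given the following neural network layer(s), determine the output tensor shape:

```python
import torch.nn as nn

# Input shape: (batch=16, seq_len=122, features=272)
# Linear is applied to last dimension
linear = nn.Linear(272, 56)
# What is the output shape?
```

Input: (16, 122, 272) -> Output: (16, 122, 56)

Answer: (16, 122, 56)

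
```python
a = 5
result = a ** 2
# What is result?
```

Trace:
`a = 5` → a = 5
`result = a ** 2` → result = 25
So result = 25

Answer: 25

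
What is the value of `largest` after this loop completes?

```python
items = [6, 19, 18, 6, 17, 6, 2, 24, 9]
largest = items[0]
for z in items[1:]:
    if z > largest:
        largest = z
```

Maximum of [6, 19, 18, 6, 17, 6, 2, 24, 9]
`largest` takes the values: 6 → 19 → 24

Answer: 24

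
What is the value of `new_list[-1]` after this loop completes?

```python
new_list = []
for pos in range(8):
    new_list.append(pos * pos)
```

Last element of squares 0 to 7
`new_list` takes the values: [] → [0] → [0, 1] → [0, 1, 4] → [0, 1, 4, 9] → [0, 1, 4, 9, 16] → [0, 1, 4, 9, 16, 25] → [0, 1, 4, 9, 16, 25, 36] → [0, 1, 4, 9, 16, 25, 36, 49]
So `new_list[-1]` = 49

Answer: 49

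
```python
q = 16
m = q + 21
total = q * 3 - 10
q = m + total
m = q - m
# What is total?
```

Trace:
`q = 16` → q = 16
`m = q + 21` → m = 37
`total = q * 3 - 10` → total = 38
`q = m + total` → q = 75
`m = q - m` → m = 38
So total = 38

Answer: 38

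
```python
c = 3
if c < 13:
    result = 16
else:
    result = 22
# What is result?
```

Trace:
`c = 3` → c = 3
`if c < 13: ...` → c < 13 is True → result = 16
So result = 16

Answer: 16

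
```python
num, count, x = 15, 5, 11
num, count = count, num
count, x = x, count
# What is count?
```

Trace:
`num, count, x = 15, 5, 11` → num = 15; count = 5; x = 11
`num, count = count, num` → num = 5; count = 15
`count, x = x, count` → count = 11; x = 15
So count = 11

Answer: 11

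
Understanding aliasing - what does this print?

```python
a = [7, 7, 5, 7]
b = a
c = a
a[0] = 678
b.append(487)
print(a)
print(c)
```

Key concept: multiple aliases.
Step by step:
`a = [7, 7, 5, 7]` → a = [7, 7, 5, 7]
`b = a` → b = [7, 7, 5, 7] (same object as a)
`c = a` → c = [7, 7, 5, 7] (same object as a, b)
`a[0] = 678` → a = [678, 7, 5, 7] (same object as b, c); b = [678, 7, 5, 7] (same object as a, c); c = [678, 7, 5, 7] (same object as a, b)
`b.append(487)` → a = [678, 7, 5, 7, 487] (same object as b, c); b = [678, 7, 5, 7, 487] (same object as a, c); c = [678, 7, 5, 7, 487] (same object as a, b)
`print(a)` → prints [678, 7, 5, 7, 487]
`print(c)` → prints [678, 7, 5, 7, 487]

Answer:
[678, 7, 5, 7, 487]
[678, 7, 5, 7, 487]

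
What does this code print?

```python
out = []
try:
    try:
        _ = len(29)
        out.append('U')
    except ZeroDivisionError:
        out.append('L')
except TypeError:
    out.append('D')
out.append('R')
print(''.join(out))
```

Execution trace: 'D' (outer except TypeError) → 'R' (after the try/except). Output: DR

Answer: DR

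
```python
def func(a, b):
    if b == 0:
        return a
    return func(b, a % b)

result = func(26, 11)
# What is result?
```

func(26, 11) -> func(11, 4) -> func(4, 3) -> func(3, 1) -> func(1, 0) -> 1

Answer: 1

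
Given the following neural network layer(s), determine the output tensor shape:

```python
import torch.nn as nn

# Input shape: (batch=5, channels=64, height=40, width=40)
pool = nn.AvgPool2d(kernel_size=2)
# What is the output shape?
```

Input: (5, 64, 40, 40) -> Output: (5, 64, 20, 20)

Answer: (5, 64, 20, 20)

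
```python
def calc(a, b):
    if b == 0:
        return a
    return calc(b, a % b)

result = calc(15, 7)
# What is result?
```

calc(15, 7) -> calc(7, 1) -> calc(1, 0) -> 1

Answer: 1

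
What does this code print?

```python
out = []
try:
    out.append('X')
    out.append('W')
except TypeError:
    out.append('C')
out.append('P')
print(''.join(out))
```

Execution trace: 'X' (try body) → 'W' (try body, no exception) → 'P' (after the try/except). Output: XWP

Answer: XWP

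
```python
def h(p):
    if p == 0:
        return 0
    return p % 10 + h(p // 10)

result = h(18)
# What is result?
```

Sum of digits of 18: 8 + 1 = 9

Answer: 9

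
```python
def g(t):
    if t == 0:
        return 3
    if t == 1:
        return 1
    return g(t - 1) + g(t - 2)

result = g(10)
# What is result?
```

Build up from base cases: g(0)=3, g(1)=1, g(2)=4, g(3)=5, g(4)=9, g(5)=14, g(6)=23, ..., g(10)=157

Answer: 157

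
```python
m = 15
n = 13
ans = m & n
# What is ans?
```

Trace:
`m = 15` → m = 15
`n = 13` → n = 13
`ans = m & n` → ans = 13
So ans = 13

Answer: 13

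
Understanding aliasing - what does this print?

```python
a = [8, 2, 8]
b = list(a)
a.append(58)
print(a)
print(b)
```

Key concept: list() constructor creates copy.
Step by step:
`a = [8, 2, 8]` → a = [8, 2, 8]
`b = list(a)` → b = [8, 2, 8]
`a.append(58)` → a = [8, 2, 8, 58]
`print(a)` → prints [8, 2, 8, 58]
`print(b)` → prints [8, 2, 8]

Answer:
[8, 2, 8, 58]
[8, 2, 8]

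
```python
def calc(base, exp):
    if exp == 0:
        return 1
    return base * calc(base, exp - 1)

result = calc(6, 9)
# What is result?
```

calc(6, 9) = 6 * 6 * 6 * 6 * 6 * 6 * 6 * 6 * 6 = 10077696

Answer: 10077696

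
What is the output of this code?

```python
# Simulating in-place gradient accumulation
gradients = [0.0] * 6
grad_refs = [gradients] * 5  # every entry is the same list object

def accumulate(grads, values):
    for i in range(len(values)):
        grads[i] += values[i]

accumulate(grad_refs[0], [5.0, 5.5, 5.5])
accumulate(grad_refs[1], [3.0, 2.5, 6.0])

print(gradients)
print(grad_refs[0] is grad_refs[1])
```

Key concept: gradient accumulation aliasing.
Step by step:
`gradients = [0.0] * 6` → gradients = [0.0, 0.0, 0.0, 0.0, 0.0, 0.0]
`grad_refs = [gradients] * 5` → grad_refs = [[0.0, 0.0, 0.0, 0.0, 0.0, 0.0], [0.0, 0.0, 0.0, 0.0, 0.0, 0.0], [0.0, 0.0, 0.0, 0.0, 0.0, 0.0], [0.0, 0.0, 0.0, 0.0, 0.0, 0.0], [0.0, 0.0, 0.0, 0.0, 0.0, 0.0]]
`accumulate(grad_refs[0], [5.0, 5.5, 5.5])` → gradients = [5.0, 5.5, 5.5, 0.0, 0.0, 0.0]; grad_refs = [[5.0, 5.5, 5.5, 0.0, 0.0, 0.0], [5.0, 5.5, 5.5, 0.0, 0.0, 0.0], [5.0, 5.5, 5.5, 0.0, 0.0, 0.0], [5.0, 5.5, 5.5, 0.0, 0.0, 0.0], [5.0, 5.5, 5.5, 0.0, 0.0, 0.0]]
`accumulate(grad_refs[1], [3.0, 2.5, 6.0])` → gradients = [8.0, 8.0, 11.5, 0.0, 0.0, 0.0]; grad_refs = [[8.0, 8.0, 11.5, 0.0, 0.0, 0.0], [8.0, 8.0, 11.5, 0.0, 0.0, 0.0], [8.0, 8.0, 11.5, 0.0, 0.0, 0.0], [8.0, 8.0, 11.5, 0.0, 0.0, 0.0], [8.0, 8.0, 11.5, 0.0, 0.0, 0.0]]
`print(gradients)` → prints [8.0, 8.0, 11.5, 0.0, 0.0, 0.0]
`print(grad_refs[0] is grad_refs[1])` → prints True

Answer:
[8.0, 8.0, 11.5, 0.0, 0.0, 0.0]
True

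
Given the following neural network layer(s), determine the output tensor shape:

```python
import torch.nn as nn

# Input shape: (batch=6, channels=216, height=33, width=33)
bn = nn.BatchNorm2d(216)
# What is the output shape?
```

Input: (6, 216, 33, 33) -> Output: (6, 216, 33, 33)

Answer: (6, 216, 33, 33)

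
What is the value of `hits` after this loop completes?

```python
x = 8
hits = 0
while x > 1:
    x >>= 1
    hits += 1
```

Count right shifts until 1
`hits` takes the values: 0 → 1 → 2 → 3

Answer: 3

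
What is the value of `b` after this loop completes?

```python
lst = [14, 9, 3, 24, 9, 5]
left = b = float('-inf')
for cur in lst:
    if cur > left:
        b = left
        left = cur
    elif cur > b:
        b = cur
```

Second largest (with repeats) in [14, 9, 3, 24, 9, 5]
`b` takes the values: -inf → 9 → 14

Answer: 14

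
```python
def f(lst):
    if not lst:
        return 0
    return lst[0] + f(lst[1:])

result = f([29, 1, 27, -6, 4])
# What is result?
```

29 + 1 + 27 + (-6) + 4 + 0 = 55

Answer: 55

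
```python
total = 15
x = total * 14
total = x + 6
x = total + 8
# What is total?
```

Trace:
`total = 15` → total = 15
`x = total * 14` → x = 210
`total = x + 6` → total = 216
`x = total + 8` → x = 224
So total = 216

Answer: 216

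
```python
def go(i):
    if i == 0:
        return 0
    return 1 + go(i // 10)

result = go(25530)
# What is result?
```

Count of digits of 25530: 5

Answer: 5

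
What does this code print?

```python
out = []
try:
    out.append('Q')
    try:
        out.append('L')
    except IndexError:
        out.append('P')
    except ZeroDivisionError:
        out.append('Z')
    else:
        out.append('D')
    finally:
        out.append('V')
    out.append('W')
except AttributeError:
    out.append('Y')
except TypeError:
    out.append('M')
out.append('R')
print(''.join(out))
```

Execution trace: 'Q' (try body) → 'L' (inner try body, no exception) → 'D' (inner else) → 'V' (inner finally) → 'W' (try body, no exception) → 'R' (after the try/except). Output: QLDVWR

Answer: QLDVWR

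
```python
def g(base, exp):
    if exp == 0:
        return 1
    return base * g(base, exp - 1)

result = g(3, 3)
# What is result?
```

g(3, 3) = 3 * 3 * 3 = 27

Answer: 27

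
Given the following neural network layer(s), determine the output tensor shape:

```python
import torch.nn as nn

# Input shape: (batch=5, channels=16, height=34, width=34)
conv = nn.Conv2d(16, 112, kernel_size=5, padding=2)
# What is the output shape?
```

Input: (5, 16, 34, 34) -> Output: (5, 112, 34, 34)

Answer: (5, 112, 34, 34)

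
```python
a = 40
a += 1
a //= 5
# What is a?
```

Trace:
`a = 40` → a = 40
`a += 1` → a = 41
`a //= 5` → a = 8
So a = 8

Answer: 8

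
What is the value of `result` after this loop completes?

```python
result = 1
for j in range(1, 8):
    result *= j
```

7! = 5040
`result` takes the values: 1 → 2 → 6 → 24 → 120 → 720 → 5040

Answer: 5040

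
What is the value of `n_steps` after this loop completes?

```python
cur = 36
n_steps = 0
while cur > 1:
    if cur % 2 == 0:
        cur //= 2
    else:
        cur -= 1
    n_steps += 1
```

Steps to reduce 36 to 1
`n_steps` takes the values: 0 → 1 → 2 → 3 → 4 → 5 → 6

Answer: 6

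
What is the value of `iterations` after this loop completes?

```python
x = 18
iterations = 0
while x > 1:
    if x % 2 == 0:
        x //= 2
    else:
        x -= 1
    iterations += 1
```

Steps to reduce 18 to 1
`iterations` takes the values: 0 → 1 → 2 → 3 → 4 → 5

Answer: 5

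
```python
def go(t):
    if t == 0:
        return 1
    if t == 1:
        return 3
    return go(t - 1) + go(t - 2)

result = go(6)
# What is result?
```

Build up from base cases: go(0)=1, go(1)=3, go(2)=4, go(3)=7, go(4)=11, go(5)=18, go(6)=29

Answer: 29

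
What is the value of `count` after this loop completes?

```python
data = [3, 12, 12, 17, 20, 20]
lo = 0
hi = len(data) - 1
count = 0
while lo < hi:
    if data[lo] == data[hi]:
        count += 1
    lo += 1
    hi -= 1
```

Count matching pairs from ends
`count` takes the values: 0

Answer: 0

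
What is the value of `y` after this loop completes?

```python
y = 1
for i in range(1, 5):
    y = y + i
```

Start at 1, add 1 through 4
`y` takes the values: 1 → 2 → 4 → 7 → 11

Answer: 11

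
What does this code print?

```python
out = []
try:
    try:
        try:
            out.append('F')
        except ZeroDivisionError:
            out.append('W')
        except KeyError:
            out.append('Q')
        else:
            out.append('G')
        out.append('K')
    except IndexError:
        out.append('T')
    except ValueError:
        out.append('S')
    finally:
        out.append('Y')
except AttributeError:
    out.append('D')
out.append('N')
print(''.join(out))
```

Execution trace: 'F' (inner try body, no exception) → 'G' (inner else) → 'K' (try body, no exception) → 'Y' (finally) → 'N' (after the try/except). Output: FGKYN

Answer: FGKYN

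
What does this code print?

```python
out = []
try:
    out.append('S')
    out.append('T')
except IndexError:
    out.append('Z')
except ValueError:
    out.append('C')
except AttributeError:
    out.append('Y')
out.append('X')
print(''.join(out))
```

Execution trace: 'S' (try body) → 'T' (try body, no exception) → 'X' (after the try/except). Output: STX

Answer: STX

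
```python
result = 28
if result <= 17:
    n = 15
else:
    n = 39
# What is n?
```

Trace:
`result = 28` → result = 28
`if result <= 17: ...` → result <= 17 is False, take else branch → n = 39
So n = 39

Answer: 39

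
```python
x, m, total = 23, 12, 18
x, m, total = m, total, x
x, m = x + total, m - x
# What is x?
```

Trace:
`x, m, total = 23, 12, 18` → x = 23; m = 12; total = 18
`x, m, total = m, total, x` → x = 12; m = 18; total = 23
`x, m = x + total, m - x` → x = 35; m = 6
So x = 35

Answer: 35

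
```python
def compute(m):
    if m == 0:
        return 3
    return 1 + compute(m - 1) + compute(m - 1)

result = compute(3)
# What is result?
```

compute(m) = 1 + 2·compute(m-1), compute(0)=3. Closed form: (3+1)·2^3 - 1 = 31.

Answer: 31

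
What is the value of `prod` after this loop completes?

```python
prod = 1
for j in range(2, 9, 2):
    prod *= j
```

Product of even numbers 2 to 8
`prod` takes the values: 1 → 2 → 8 → 48 → 384

Answer: 384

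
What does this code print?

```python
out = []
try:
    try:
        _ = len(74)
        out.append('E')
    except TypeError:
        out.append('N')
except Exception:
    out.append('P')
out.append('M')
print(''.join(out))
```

Execution trace: 'N' (inner except TypeError) → 'M' (after the try/except). Output: NM

Answer: NM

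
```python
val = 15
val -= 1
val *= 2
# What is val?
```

Trace:
`val = 15` → val = 15
`val -= 1` → val = 14
`val *= 2` → val = 28
So val = 28

Answer: 28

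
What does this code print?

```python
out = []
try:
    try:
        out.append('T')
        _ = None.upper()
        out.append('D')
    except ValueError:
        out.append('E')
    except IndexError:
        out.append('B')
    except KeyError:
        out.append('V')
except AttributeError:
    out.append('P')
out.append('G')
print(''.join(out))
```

Execution trace: 'T' (inner try body) → 'P' (outer except AttributeError) → 'G' (after the try/except). Output: TPG

Answer: TPG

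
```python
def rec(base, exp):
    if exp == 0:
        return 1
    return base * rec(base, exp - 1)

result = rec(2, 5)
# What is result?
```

rec(2, 5) = 2 * 2 * 2 * 2 * 2 = 32

Answer: 32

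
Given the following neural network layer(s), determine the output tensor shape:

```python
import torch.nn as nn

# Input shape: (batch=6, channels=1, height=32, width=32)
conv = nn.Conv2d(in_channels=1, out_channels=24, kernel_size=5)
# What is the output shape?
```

Input: (6, 1, 32, 32) -> Output: (6, 24, 28, 28)

Answer: (6, 24, 28, 28)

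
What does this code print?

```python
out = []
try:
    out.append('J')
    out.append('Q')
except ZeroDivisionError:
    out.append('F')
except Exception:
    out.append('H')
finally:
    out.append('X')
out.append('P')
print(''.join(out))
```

Execution trace: 'J' (try body) → 'Q' (try body, no exception) → 'X' (finally) → 'P' (after the try/except). Output: JQXP

Answer: JQXP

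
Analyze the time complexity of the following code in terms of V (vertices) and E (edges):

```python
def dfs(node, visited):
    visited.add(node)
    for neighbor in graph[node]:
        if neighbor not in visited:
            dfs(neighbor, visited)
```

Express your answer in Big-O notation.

This is Depth-first search (recursive). Time complexity: O(V + E).

Answer: O(V + E)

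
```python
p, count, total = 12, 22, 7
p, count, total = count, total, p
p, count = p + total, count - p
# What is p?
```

Trace:
`p, count, total = 12, 22, 7` → p = 12; count = 22; total = 7
`p, count, total = count, total, p` → p = 22; count = 7; total = 12
`p, count = p + total, count - p` → p = 34; count = -15
So p = 34

Answer: 34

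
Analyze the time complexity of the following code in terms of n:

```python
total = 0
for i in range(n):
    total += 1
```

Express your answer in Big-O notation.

Each loop level contributes: n. Multiplying the contributions gives O(n).

Answer: O(n)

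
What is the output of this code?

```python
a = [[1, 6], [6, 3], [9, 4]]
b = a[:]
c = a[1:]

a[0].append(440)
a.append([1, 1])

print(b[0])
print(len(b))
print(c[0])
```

Key concept: slice with nested mutation.
Step by step:
`a = [[1, 6], [6, 3], [9, 4]]` → a = [[1, 6], [6, 3], [9, 4]]
`b = a[:]` → b = [[1, 6], [6, 3], [9, 4]]
`c = a[1:]` → c = [[6, 3], [9, 4]]
`a[0].append(440)` → a = [[1, 6, 440], [6, 3], [9, 4]]; b = [[1, 6, 440], [6, 3], [9, 4]]
`a.append([1, 1])` → a = [[1, 6, 440], [6, 3], [9, 4], [1, 1]]
`print(b[0])` → prints [1, 6, 440]
`print(len(b))` → prints 3
`print(c[0])` → prints [6, 3]

Answer:
[1, 6, 440]
3
[6, 3]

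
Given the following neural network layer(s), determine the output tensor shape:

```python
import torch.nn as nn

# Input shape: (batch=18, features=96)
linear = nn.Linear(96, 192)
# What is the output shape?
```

Input: (18, 96) -> Output: (18, 192)

Answer: (18, 192)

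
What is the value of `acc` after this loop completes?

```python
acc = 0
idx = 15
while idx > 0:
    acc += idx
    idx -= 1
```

Sum 15 down to 1
`acc` takes the values: 0 → 15 → 29 → 42 → 54 → 65 → 75 → 84 → 92 → 99 → 105 → 110 → 114 → 117 → 119 → 120

Answer: 120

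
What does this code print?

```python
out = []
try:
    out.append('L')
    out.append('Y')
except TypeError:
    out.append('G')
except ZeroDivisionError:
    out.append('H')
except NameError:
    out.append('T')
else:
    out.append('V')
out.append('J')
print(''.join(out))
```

Execution trace: 'L' (try body) → 'Y' (try body, no exception) → 'V' (else) → 'J' (after the try/except). Output: LYVJ

Answer: LYVJ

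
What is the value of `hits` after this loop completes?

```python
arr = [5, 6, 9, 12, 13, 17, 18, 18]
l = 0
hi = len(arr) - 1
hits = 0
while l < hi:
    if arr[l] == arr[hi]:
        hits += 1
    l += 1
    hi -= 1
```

Count matching pairs from ends
`hits` takes the values: 0

Answer: 0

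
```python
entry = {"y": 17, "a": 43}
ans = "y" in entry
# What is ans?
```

Trace:
`entry = {"y": 17, "a": 43}` → entry = {'y': 17, 'a': 43}
`ans = "y" in entry` → ans = True
So ans = True

Answer: True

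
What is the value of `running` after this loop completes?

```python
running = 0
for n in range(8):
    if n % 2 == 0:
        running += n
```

Sum of even numbers 0 to 7
`running` takes the values: 0 → 2 → 6 → 12

Answer: 12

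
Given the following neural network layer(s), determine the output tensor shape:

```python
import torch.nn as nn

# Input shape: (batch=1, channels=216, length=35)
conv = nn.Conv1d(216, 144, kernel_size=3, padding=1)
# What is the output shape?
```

Input: (1, 216, 35) -> Output: (1, 144, 35)

Answer: (1, 144, 35)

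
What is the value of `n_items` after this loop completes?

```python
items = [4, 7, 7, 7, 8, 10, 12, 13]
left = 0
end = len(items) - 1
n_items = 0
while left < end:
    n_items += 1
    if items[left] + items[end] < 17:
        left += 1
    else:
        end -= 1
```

Steps to find pair summing to 17
`n_items` takes the values: 0 → 1 → 2 → 3 → 4 → 5 → 6 → 7

Answer: 7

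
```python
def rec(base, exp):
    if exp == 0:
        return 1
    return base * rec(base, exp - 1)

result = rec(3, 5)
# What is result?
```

rec(3, 5) = 3 * 3 * 3 * 3 * 3 = 243

Answer: 243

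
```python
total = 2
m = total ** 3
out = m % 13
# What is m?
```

Trace:
`total = 2` → total = 2
`m = total ** 3` → m = 8
`out = m % 13` → out = 8
So m = 8

Answer: 8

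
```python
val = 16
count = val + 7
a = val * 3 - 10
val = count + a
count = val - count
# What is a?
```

Trace:
`val = 16` → val = 16
`count = val + 7` → count = 23
`a = val * 3 - 10` → a = 38
`val = count + a` → val = 61
`count = val - count` → count = 38
So a = 38

Answer: 38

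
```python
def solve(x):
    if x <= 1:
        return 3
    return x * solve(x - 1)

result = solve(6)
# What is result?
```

solve(6) = 6 * 5 * 4 * 3 * 2 * 3 = 2160

Answer: 2160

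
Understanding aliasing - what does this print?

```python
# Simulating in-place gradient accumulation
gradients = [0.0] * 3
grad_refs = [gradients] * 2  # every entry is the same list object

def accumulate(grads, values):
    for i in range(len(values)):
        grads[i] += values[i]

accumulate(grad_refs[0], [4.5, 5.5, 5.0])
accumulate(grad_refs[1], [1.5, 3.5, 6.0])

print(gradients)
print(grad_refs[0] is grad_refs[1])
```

Key concept: gradient accumulation aliasing.
Step by step:
`gradients = [0.0] * 3` → gradients = [0.0, 0.0, 0.0]
`grad_refs = [gradients] * 2` → grad_refs = [[0.0, 0.0, 0.0], [0.0, 0.0, 0.0]]
`accumulate(grad_refs[0], [4.5, 5.5, 5.0])` → gradients = [4.5, 5.5, 5.0]; grad_refs = [[4.5, 5.5, 5.0], [4.5, 5.5, 5.0]]
`accumulate(grad_refs[1], [1.5, 3.5, 6.0])` → gradients = [6.0, 9.0, 11.0]; grad_refs = [[6.0, 9.0, 11.0], [6.0, 9.0, 11.0]]
`print(gradients)` → prints [6.0, 9.0, 11.0]
`print(grad_refs[0] is grad_refs[1])` → prints True

Answer:
[6.0, 9.0, 11.0]
True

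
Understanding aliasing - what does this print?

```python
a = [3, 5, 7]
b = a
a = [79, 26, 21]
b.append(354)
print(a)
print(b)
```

Key concept: rebinding vs mutation: a is rebound to a new list, b still points at the original.
Step by step:
`a = [3, 5, 7]` → a = [3, 5, 7]
`b = a` → b = [3, 5, 7] (same object as a)
`a = [79, 26, 21]` → a = [79, 26, 21]
`b.append(354)` → b = [3, 5, 7, 354]
`print(a)` → prints [79, 26, 21]
`print(b)` → prints [3, 5, 7, 354]

Answer:
[79, 26, 21]
[3, 5, 7, 354]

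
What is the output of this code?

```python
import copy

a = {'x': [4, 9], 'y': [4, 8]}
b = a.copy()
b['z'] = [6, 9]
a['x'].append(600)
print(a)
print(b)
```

Key concept: shallow copy of dict with mutable values.
Step by step:
`a = {'x': [4, 9], 'y': [4, 8]}` → a = {'x': [4, 9], 'y': [4, 8]}
`b = a.copy()` → b = {'x': [4, 9], 'y': [4, 8]}
`b['z'] = [6, 9]` → b = {'x': [4, 9], 'y': [4, 8], 'z': [6, 9]}
`a['x'].append(600)` → a = {'x': [4, 9, 600], 'y': [4, 8]}; b = {'x': [4, 9, 600], 'y': [4, 8], 'z': [6, 9]}
`print(a)` → prints {'x': [4, 9, 600], 'y': [4, 8]}
`print(b)` → prints {'x': [4, 9, 600], 'y': [4, 8], 'z': [6, 9]}

Answer:
{'x': [4, 9, 600], 'y': [4, 8]}
{'x': [4, 9, 600], 'y': [4, 8], 'z': [6, 9]}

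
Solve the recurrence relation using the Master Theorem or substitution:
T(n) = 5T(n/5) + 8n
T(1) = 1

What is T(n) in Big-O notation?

By Master Theorem: a=5, b=5, f(n)=8n. Since log_5(5) = 1 and f(n) = Θ(n^1), Case 2 applies. T(n) = O(n log n).

Answer: O(n log n)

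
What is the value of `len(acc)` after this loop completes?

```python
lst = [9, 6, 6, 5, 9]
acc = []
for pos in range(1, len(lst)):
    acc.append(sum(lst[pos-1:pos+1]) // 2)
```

Number of 2-element averages
`acc` takes the values: [] → [7] → [7, 6] → [7, 6, 5] → [7, 6, 5, 7]
So `len(acc)` = 4

Answer: 4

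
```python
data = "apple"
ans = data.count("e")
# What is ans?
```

Trace:
`data = "apple"` → data = 'apple'
`ans = data.count("e")` → ans = 1
So ans = 1

Answer: 1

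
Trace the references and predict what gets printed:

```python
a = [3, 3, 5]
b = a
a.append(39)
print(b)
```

Key concept: basic list aliasing.
Step by step:
`a = [3, 3, 5]` → a = [3, 3, 5]
`b = a` → b = [3, 3, 5] (same object as a)
`a.append(39)` → a = [3, 3, 5, 39] (same object as b); b = [3, 3, 5, 39] (same object as a)
`print(b)` → prints [3, 3, 5, 39]

Answer: [3, 3, 5, 39]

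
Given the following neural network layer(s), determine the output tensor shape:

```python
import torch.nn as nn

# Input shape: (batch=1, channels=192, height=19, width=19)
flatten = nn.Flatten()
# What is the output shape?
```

Input: (1, 192, 19, 19) -> Output: (1, 69312)

Answer: (1, 69312)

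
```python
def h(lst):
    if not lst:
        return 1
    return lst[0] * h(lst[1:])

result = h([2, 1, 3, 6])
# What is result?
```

Product over [2, 1, 3, 6] = 2 * 1 * 3 * 6 = 36

Answer: 36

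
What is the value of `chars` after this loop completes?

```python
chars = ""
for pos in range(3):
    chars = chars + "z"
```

Repeat 'z' 3 times
`chars` takes the values: "" → "z" → "zz" → "zzz"

Answer: "zzz"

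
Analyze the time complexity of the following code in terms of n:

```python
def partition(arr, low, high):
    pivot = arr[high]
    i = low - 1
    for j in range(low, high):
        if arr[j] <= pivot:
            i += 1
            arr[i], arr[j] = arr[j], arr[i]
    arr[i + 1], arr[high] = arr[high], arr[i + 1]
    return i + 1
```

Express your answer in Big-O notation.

This is Lomuto partition (single pass over [low, high), where n = high - low). Time complexity: O(n).

Answer: O(n)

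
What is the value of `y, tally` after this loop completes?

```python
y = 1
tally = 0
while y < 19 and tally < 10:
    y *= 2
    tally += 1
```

Double until >= 19 or 10 iterations
`y, tally` takes the values: (1, 0) → (2, 0) → (2, 1) → (4, 1) → (4, 2) → (8, 2) → (8, 3) → (16, 3) → (16, 4) → (32, 4) → (32, 5)

Answer: 32, 5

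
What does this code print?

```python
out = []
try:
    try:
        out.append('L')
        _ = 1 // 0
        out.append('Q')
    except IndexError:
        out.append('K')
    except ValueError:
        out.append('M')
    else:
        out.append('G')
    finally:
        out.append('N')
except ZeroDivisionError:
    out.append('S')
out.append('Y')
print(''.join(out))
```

Execution trace: 'L' (inner try body) → 'N' (inner finally) → 'S' (outer except ZeroDivisionError) → 'Y' (after the try/except). Output: LNSY

Answer: LNSY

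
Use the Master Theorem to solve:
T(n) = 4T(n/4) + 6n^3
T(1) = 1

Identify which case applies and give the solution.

a=4, b=4, f(n)=6n^3. log_4(4) = 1. Since c=3 > 1 and the regularity condition holds (4(n/4)^3 = (4/4^3)n^3 with 4/4^3 < 1), Case 3 applies: T(n) = Θ(f(n)) = O(n^3).

Answer: O(n^3) - Case 3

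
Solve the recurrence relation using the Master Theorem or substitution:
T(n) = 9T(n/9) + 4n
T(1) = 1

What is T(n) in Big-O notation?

By Master Theorem: a=9, b=9, f(n)=4n. Since log_9(9) = 1 and f(n) = Θ(n^1), Case 2 applies. T(n) = O(n log n).

Answer: O(n log n)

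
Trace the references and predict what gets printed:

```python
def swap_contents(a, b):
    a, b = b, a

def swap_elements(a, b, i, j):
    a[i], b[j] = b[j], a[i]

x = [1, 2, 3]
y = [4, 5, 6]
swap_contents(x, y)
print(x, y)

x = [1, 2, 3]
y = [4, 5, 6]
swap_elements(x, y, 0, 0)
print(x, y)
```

Key concept: parameter rebinding vs mutation.
Step by step:
`x = [1, 2, 3]` → x = [1, 2, 3]
`y = [4, 5, 6]` → y = [4, 5, 6]
`swap_contents(x, y)` → no visible change to tracked variables
`print(x, y)` → prints [1, 2, 3] [4, 5, 6]
`x = [1, 2, 3]` → x = [1, 2, 3]
`y = [4, 5, 6]` → y = [4, 5, 6]
`swap_elements(x, y, 0, 0)` → x = [4, 2, 3]; y = [1, 5, 6]
`print(x, y)` → prints [4, 2, 3] [1, 5, 6]

Answer:
[1, 2, 3] [4, 5, 6]
[4, 2, 3] [1, 5, 6]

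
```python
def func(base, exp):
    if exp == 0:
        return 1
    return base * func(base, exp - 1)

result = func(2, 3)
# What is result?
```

func(2, 3) = 2 * 2 * 2 = 8

Answer: 8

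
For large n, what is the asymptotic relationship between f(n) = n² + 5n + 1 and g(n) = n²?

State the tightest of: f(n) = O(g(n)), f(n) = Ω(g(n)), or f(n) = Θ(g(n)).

n² + 5n + 1 vs n²: f(n) = Θ(g(n)) — they are asymptotically equivalent (lower-order terms are dominated).

Answer: f(n) = Θ(g(n)) — they are asymptotically equivalent (lower-order terms are dominated).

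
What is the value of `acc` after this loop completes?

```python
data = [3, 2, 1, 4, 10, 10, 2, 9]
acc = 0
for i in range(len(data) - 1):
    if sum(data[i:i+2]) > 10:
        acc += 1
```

Count windows with sum > 10
`acc` takes the values: 0 → 1 → 2 → 3 → 4

Answer: 4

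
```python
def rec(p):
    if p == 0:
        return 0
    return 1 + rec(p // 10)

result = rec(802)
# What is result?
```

Count of digits of 802: 3

Answer: 3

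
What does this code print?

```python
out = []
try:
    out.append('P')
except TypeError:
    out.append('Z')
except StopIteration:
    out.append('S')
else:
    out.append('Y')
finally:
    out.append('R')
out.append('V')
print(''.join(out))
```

Execution trace: 'P' (try body, no exception) → 'Y' (else) → 'R' (finally) → 'V' (after the try/except). Output: PYRV

Answer: PYRV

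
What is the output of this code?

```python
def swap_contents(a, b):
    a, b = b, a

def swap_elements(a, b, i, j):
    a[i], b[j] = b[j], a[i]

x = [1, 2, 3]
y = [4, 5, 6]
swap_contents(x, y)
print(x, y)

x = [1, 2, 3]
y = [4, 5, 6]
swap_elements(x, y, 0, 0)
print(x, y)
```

Key concept: parameter rebinding vs mutation.
Step by step:
`x = [1, 2, 3]` → x = [1, 2, 3]
`y = [4, 5, 6]` → y = [4, 5, 6]
`swap_contents(x, y)` → no visible change to tracked variables
`print(x, y)` → prints [1, 2, 3] [4, 5, 6]
`x = [1, 2, 3]` → x = [1, 2, 3]
`y = [4, 5, 6]` → y = [4, 5, 6]
`swap_elements(x, y, 0, 0)` → x = [4, 2, 3]; y = [1, 5, 6]
`print(x, y)` → prints [4, 2, 3] [1, 5, 6]

Answer:
[1, 2, 3] [4, 5, 6]
[4, 2, 3] [1, 5, 6]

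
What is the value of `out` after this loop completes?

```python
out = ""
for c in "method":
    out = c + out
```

Reverse 'method'
`out` takes the values: "" → "m" → "em" → "tem" → "htem" → "ohtem" → "dohtem"

Answer: "dohtem"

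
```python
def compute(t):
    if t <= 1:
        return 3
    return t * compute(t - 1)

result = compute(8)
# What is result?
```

compute(8) = 8 * 7 * 6 * 5 * 4 * 3 * 2 * 3 = 120960

Answer: 120960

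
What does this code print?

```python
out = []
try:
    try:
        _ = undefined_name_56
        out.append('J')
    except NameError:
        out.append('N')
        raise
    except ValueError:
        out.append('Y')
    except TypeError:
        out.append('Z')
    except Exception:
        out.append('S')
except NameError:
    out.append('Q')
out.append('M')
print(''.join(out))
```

Execution trace: 'N' (inner except NameError) → 'Q' (outer except NameError) → 'M' (after the try/except). Output: NQM

Answer: NQM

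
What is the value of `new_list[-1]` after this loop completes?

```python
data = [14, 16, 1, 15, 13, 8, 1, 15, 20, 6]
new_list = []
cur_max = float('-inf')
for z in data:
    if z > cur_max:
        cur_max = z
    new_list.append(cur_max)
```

Running max ends at 20
`new_list` takes the values: [] → [14] → [14, 16] → [14, 16, 16] → [14, 16, 16, 16] → [14, 16, 16, 16, 16] → [14, 16, 16, 16, 16, 16] → [14, 16, 16, 16, 16, 16, 16] → [14, 16, 16, 16, 16, 16, 16, 16] → [14, 16, 16, 16, 16, 16, 16, 16, 20] → [14, 16, 16, 16, 16, 16, 16, 16, 20, 20]
So `new_list[-1]` = 20

Answer: 20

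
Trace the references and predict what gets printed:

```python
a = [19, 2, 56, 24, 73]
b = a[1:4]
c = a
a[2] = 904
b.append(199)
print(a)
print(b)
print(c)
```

Key concept: slice vs alias.
Step by step:
`a = [19, 2, 56, 24, 73]` → a = [19, 2, 56, 24, 73]
`b = a[1:4]` → b = [2, 56, 24]
`c = a` → c = [19, 2, 56, 24, 73] (same object as a)
`a[2] = 904` → a = [19, 2, 904, 24, 73] (same object as c); c = [19, 2, 904, 24, 73] (same object as a)
`b.append(199)` → b = [2, 56, 24, 199]
`print(a)` → prints [19, 2, 904, 24, 73]
`print(b)` → prints [2, 56, 24, 199]
`print(c)` → prints [19, 2, 904, 24, 73]

Answer:
[19, 2, 904, 24, 73]
[2, 56, 24, 199]
[19, 2, 904, 24, 73]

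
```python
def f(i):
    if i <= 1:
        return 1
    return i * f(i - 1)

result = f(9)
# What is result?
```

f(9) = 9 * 8 * 7 * 6 * 5 * 4 * 3 * 2 * 1 = 362880

Answer: 362880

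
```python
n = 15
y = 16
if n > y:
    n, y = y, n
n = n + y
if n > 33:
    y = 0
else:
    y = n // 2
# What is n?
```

Trace:
`n = 15` → n = 15
`y = 16` → y = 16
`if n > y: ...` → n > y is False → no variable changes
`n = n + y` → n = 31
`if n > 33: ...` → n > 33 is False, take else branch → y = 15
So n = 31

Answer: 31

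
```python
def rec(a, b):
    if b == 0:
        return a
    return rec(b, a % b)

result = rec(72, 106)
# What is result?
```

rec(72, 106) -> rec(106, 72) -> rec(72, 34) -> rec(34, 4) -> rec(4, 2) -> rec(2, 0) -> 2

Answer: 2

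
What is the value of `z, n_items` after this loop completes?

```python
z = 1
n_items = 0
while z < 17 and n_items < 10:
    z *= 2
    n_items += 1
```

Double until >= 17 or 10 iterations
`z, n_items` takes the values: (1, 0) → (2, 0) → (2, 1) → (4, 1) → (4, 2) → (8, 2) → (8, 3) → (16, 3) → (16, 4) → (32, 4) → (32, 5)

Answer: 32, 5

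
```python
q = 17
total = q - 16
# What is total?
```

Trace:
`q = 17` → q = 17
`total = q - 16` → total = 1
So total = 1

Answer: 1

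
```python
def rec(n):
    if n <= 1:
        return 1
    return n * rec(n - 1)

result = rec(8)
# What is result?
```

rec(8) = 8 * 7 * 6 * 5 * 4 * 3 * 2 * 1 = 40320

Answer: 40320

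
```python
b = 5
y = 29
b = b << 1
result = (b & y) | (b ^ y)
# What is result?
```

Trace:
`b = 5` → b = 5
`y = 29` → y = 29
`b = b << 1` → b = 10
`result = (b & y) | (b ^ y)` → result = 31
So result = 31

Answer: 31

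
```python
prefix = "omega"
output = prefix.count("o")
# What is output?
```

Trace:
`prefix = "omega"` → prefix = 'omega'
`output = prefix.count("o")` → output = 1
So output = 1

Answer: 1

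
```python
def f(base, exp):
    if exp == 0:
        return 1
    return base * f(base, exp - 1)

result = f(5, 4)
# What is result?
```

f(5, 4) = 5 * 5 * 5 * 5 = 625

Answer: 625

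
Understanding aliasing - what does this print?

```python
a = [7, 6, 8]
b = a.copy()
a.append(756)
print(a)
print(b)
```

Key concept: list.copy() creates independent copy.
Step by step:
`a = [7, 6, 8]` → a = [7, 6, 8]
`b = a.copy()` → b = [7, 6, 8]
`a.append(756)` → a = [7, 6, 8, 756]
`print(a)` → prints [7, 6, 8, 756]
`print(b)` → prints [7, 6, 8]

Answer:
[7, 6, 8, 756]
[7, 6, 8]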